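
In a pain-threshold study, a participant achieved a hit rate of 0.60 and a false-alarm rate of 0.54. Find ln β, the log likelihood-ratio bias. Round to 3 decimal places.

ln β = -0.027

z(H) = 0.2533
z(FA) = 0.1004
ln β = −½·[z(H)² − z(FA)²] = −0.5 × (0.0642 − 0.0101) = -0.02705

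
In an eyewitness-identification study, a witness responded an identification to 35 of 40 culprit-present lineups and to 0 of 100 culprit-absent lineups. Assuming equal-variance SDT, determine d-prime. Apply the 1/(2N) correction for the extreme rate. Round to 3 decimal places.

The false-alarm rate is 0/100 = 0, so apply the 1/(2N) correction: FA → 1/(2·100) = 0.00500.
z(H) = z(0.87500) = 1.1503
z(FA) = z(0.00500) = -2.5758
d' = 1.1503 − (-2.5758) = 3.7261

d-prime = 3.726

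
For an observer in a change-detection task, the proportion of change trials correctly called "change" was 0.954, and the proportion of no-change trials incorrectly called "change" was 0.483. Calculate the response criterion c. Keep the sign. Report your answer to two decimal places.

c = -0.82

z(0.954) = 1.685, z(0.483) = -0.043
c = −½·[z(H) + z(FA)] = −0.5 × (1.685 + (-0.043)) = -0.821
c < 0: the observer has a liberal response bias.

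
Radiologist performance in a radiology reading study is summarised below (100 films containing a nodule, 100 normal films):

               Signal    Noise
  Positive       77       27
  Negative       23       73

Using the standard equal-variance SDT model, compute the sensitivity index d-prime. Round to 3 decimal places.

d-prime = 1.352

H = 77/100 = 0.7700
FA = 27/100 = 0.2700
z(H) = 0.7388
z(FA) = -0.6128
d' = z(H) − z(FA) = 0.7388 − (-0.6128) = 1.3516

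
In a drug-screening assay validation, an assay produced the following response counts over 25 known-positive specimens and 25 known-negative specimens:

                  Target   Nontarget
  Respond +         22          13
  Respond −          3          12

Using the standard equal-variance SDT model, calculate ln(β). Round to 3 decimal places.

ln β = -0.689

H = 22/25 = 0.8800
FA = 13/25 = 0.5200
z(H) = 1.1750
z(FA) = 0.0502
ln β = −½·[z(H)² − z(FA)²] = −0.5 × (1.3806 − 0.0025) = -0.68905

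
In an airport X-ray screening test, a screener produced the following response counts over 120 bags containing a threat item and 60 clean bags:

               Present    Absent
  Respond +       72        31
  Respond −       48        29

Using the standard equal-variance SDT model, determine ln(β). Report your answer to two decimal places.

ln β = -0.03

H = 72/120 = 0.6000
FA = 31/60 = 0.5167
z(H) = 0.253
z(FA) = 0.042
ln β = −½·[z(H)² − z(FA)²] = −0.5 × (0.064 − 0.002) = -0.031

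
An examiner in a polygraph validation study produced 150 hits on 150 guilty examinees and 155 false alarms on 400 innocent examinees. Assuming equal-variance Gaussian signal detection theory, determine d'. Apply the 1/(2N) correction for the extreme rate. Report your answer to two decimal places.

The hit rate is 150/150 = 1, so apply the 1/(2N) correction: H → 1 − 1/(2·150) = 0.99667.
z(H) = z(0.99667) = 2.713
z(FA) = z(0.38750) = -0.286
d' = 2.713 − (-0.286) = 2.999

d' = 3.00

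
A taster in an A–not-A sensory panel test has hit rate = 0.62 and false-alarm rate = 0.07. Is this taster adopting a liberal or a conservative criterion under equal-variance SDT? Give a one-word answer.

conservative

z(H) = 0.305, z(FA) = -1.476
c = −½·(z(H) + z(FA)) = 0.5855
c > 0 → conservative criterion (biased toward responding “no”).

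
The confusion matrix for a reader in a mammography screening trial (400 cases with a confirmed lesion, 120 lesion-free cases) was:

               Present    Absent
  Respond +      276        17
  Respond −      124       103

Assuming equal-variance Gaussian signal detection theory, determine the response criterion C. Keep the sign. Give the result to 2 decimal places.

C = 0.29

H = 276/400 = 0.6900
FA = 17/120 = 0.1417
z(0.6900) = 0.496, z(0.1417) = -1.073
c = −½·[z(H) + z(FA)] = −0.5 × (0.496 + (-1.073)) = 0.2885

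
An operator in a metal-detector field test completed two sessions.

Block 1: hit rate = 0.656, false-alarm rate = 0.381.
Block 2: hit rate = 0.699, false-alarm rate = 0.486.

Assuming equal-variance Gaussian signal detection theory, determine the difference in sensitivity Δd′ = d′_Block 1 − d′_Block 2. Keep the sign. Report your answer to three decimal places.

Block 1: z(0.656) = 0.4016, z(0.381) = -0.3029, d' = 0.7045
Block 2: z(0.699) = 0.5215, z(0.486) = -0.0351, d' = 0.5566
Δd' = d'_Block 1 − d'_Block 2 = 0.7045 − 0.5566 = 0.1479
Block 1 has the higher sensitivity.

Δd′ = 0.148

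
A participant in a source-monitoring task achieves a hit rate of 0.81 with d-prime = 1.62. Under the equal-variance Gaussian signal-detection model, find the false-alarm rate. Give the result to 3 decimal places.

false-alarm rate = 0.229

z(hit rate) = z(0.81) = 0.8779
z(FA) = z(H) − d' = 0.8779 − 1.62 = -0.7421
false-alarm rate = Φ(-0.7421) = 0.2290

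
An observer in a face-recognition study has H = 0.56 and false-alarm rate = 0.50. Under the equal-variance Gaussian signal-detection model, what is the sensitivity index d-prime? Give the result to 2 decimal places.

z(H) = z(0.56) = 0.1510
z(FA) = z(0.50) = 0.0000
d' = z(H) − z(FA) = 0.1510 − 0.0000 = 0.1510

d-prime = 0.15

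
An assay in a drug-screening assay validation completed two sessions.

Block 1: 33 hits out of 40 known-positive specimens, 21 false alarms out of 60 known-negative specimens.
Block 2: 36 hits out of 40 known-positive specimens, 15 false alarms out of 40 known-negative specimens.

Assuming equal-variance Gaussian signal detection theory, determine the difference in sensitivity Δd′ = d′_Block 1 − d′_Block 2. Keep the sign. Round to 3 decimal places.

Block 1: z(0.8250) = 0.9346, z(0.3500) = -0.3853, d' = 1.3199
Block 2: z(0.9000) = 1.2816, z(0.3750) = -0.3186, d' = 1.6002
Δd' = d'_Block 1 − d'_Block 2 = 1.3199 − 1.6002 = -0.2803
Block 2 has the higher sensitivity.

Δd′ = -0.280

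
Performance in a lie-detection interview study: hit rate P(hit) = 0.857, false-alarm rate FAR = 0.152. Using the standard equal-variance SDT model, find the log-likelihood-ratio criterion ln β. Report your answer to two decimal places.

z(H) = z(0.857) = 1.067
z(FA) = z(0.152) = -1.028
ln β = −½·[z(H)² − z(FA)²] = −0.5 × (1.138 − 1.057) = -0.0405

ln β = -0.04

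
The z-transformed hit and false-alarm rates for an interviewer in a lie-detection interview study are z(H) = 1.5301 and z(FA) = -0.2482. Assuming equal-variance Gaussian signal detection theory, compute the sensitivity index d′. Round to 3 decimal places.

d′ = 1.778

d' = z(H) − z(FA) = 1.5301 − (-0.2482) = 1.7783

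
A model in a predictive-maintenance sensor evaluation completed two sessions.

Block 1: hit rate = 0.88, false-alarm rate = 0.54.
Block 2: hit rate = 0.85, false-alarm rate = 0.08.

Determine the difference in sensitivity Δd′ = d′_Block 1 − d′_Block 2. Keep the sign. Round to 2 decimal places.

Δd′ = -1.37

Block 1: z(0.88) = 1.175, z(0.54) = 0.100, d' = 1.075
Block 2: z(0.85) = 1.036, z(0.08) = -1.405, d' = 2.441
Δd' = d'_Block 1 − d'_Block 2 = 1.075 − 2.441 = -1.366
Block 2 has the higher sensitivity.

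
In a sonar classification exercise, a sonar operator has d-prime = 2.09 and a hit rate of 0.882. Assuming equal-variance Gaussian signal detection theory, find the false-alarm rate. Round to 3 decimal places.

false-alarm rate = 0.183

z(hit rate) = z(0.882) = 1.1850
z(FA) = z(H) − d' = 1.1850 − 2.09 = -0.9050
false-alarm rate = Φ(-0.9050) = 0.1827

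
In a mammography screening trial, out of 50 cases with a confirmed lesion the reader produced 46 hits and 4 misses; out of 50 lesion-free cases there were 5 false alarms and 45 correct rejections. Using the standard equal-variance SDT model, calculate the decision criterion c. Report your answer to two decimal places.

c = -0.06

H = 46/50 = 0.9200
FA = 5/50 = 0.1000
z(0.9200) = 1.4051, z(0.1000) = -1.2816
c = −½·[z(H) + z(FA)] = −0.5 × (1.4051 + (-1.2816)) = -0.06175
c < 0: the reader has a liberal response bias.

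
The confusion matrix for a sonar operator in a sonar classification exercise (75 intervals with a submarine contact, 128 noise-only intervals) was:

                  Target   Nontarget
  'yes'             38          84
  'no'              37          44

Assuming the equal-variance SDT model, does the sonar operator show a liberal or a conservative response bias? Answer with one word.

z(H) = 0.017, z(FA) = 0.402
c = −½·(z(H) + z(FA)) = -0.2095
c < 0 → liberal criterion (biased toward responding “yes”).

liberal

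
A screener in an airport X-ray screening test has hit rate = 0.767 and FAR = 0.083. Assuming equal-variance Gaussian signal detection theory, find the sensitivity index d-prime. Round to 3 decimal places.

z(0.767) = 0.7290, z(0.083) = -1.3852
d' = z(H) − z(FA) = 0.7290 − (-1.3852) = 2.1142

d-prime = 2.114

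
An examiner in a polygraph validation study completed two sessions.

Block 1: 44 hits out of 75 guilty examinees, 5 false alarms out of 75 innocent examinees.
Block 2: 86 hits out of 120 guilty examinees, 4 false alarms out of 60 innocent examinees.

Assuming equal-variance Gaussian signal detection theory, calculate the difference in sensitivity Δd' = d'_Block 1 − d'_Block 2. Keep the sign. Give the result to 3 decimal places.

Δd' = -0.354

Block 1: z(0.5867) = 0.2191, z(0.0667) = -1.5008, d' = 1.7199
Block 2: z(0.7167) = 0.5731, z(0.0667) = -1.5008, d' = 2.0739
Δd' = d'_Block 1 − d'_Block 2 = 1.7199 − 2.0739 = -0.3540
Block 2 has the higher sensitivity.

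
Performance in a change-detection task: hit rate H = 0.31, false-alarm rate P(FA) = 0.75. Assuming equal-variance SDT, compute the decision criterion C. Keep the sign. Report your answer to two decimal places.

z(H) = z(0.31) = -0.496
z(FA) = z(0.75) = 0.674
c = −½·[z(H) + z(FA)] = −0.5 × (-0.496 + 0.674) = -0.089

C = -0.09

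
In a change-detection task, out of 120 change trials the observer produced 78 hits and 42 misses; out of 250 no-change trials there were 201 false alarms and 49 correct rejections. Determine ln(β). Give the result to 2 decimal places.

ln β = 0.29

H = 78/120 = 0.6500
FA = 201/250 = 0.8040
z(0.6500) = 0.385, z(0.8040) = 0.856
ln β = −½·[z(H)² − z(FA)²] = −0.5 × (0.148 − 0.733) = 0.2925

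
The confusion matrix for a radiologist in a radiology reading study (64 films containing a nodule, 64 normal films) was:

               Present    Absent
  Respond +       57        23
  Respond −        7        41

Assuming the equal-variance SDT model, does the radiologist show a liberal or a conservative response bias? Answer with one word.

liberal

z(H) = 1.230, z(FA) = -0.360
c = −½·(z(H) + z(FA)) = -0.435
c < 0 → liberal criterion (biased toward responding “yes”).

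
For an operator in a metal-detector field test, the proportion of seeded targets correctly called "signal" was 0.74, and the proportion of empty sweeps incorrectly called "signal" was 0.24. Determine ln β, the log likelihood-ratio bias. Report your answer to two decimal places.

z(0.74) = 0.643, z(0.24) = -0.706
ln β = −½·[z(H)² − z(FA)²] = −0.5 × (0.413 − 0.498) = 0.0425

ln β = 0.04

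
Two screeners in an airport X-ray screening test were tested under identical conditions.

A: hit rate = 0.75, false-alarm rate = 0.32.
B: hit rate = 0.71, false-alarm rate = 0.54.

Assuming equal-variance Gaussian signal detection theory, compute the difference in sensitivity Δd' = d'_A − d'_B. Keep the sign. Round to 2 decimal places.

A: z(0.75) = 0.674, z(0.32) = -0.468, d' = 1.142
B: z(0.71) = 0.553, z(0.54) = 0.100, d' = 0.453
Δd' = d'_A − d'_B = 1.142 − 0.453 = 0.689
A has the higher sensitivity.

Δd' = 0.69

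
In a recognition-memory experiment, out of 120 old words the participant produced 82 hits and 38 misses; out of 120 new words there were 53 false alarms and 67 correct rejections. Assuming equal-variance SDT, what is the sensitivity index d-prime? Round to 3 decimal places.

d-prime = 0.624

H = 82/120 = 0.6833
FA = 53/120 = 0.4417
z(H) = z(0.6833) = 0.4769
z(FA) = z(0.4417) = -0.1467
d' = z(H) − z(FA) = 0.4769 − (-0.1467) = 0.6236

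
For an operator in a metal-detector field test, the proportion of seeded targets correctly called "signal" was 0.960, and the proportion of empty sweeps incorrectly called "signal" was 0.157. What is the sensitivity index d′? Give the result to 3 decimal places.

z(0.960) = 1.7507, z(0.157) = -1.0069
d' = z(H) − z(FA) = 1.7507 − (-1.0069) = 2.7576

d′ = 2.758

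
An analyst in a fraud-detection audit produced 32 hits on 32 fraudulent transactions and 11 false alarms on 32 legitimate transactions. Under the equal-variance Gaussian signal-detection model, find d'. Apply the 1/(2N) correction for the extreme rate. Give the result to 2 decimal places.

The hit rate is 32/32 = 1, so apply the 1/(2N) correction: H → 1 − 1/(2·32) = 0.98438.
z(H) = z(0.98438) = 2.154
z(FA) = z(0.34375) = -0.402
d' = 2.154 − (-0.402) = 2.556

d' = 2.56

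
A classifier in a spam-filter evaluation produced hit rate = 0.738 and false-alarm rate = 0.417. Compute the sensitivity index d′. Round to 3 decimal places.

Φ⁻¹(0.738) = 0.6372, Φ⁻¹(0.417) = -0.2096
d' = z(H) − z(FA) = 0.6372 − (-0.2096) = 0.8468

d′ = 0.847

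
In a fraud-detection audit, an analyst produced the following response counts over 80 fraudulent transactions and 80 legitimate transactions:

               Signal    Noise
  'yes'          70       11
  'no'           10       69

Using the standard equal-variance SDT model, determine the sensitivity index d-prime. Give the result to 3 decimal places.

H = 70/80 = 0.8750
FA = 11/80 = 0.1375
z(H) = z(0.8750) = 1.1503
z(FA) = z(0.1375) = -1.0916
d' = z(H) − z(FA) = 1.1503 − (-1.0916) = 2.2419

d-prime = 2.242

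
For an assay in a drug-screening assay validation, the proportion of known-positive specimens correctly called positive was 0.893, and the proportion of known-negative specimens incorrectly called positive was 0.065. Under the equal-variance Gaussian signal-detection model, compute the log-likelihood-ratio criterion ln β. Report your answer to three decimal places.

Φ⁻¹(H) = 1.2426
Φ⁻¹(FA) = -1.5141
ln β = −½·[z(H)² − z(FA)²] = −0.5 × (1.5441 − 2.2925) = 0.3742

ln β = 0.374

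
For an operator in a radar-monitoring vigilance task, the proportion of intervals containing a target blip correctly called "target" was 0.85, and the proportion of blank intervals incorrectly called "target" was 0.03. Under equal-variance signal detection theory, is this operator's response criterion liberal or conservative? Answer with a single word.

conservative

z(H) = 1.036, z(FA) = -1.881
c = −½·(z(H) + z(FA)) = 0.4225
c > 0 → conservative criterion (biased toward responding “no”).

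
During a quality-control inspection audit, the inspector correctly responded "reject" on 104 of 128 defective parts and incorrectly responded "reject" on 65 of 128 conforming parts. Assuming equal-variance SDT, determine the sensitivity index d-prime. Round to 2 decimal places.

d-prime = 0.87

H = 104/128 = 0.8125
FA = 65/128 = 0.5078
Φ⁻¹(H) = 0.8871
Φ⁻¹(FA) = 0.0196
d' = z(H) − z(FA) = 0.8871 − 0.0196 = 0.8675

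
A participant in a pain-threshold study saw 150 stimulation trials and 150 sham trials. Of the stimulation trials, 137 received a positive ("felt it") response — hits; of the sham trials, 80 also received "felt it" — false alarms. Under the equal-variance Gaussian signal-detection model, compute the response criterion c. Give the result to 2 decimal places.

c = -0.72

H = 137/150 = 0.9133
FA = 80/150 = 0.5333
z(H) = z(0.9133) = 1.361
z(FA) = z(0.5333) = 0.084
c = −½·[z(H) + z(FA)] = −0.5 × (1.361 + 0.084) = -0.7225
c < 0: the participant has a liberal response bias.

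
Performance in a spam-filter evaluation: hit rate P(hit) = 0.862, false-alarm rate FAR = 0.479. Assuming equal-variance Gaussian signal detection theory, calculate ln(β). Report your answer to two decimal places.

ln β = -0.59

z(H) = z(0.862) = 1.089
z(FA) = z(0.479) = -0.053
ln β = −½·[z(H)² − z(FA)²] = −0.5 × (1.186 − 0.003) = -0.5915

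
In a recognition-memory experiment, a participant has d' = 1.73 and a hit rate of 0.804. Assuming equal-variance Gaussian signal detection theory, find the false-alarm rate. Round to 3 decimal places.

false-alarm rate = 0.191

z(hit rate) = z(0.804) = 0.8560
z(FA) = z(H) − d' = 0.8560 − 1.73 = -0.8740
false-alarm rate = Φ(-0.8740) = 0.1911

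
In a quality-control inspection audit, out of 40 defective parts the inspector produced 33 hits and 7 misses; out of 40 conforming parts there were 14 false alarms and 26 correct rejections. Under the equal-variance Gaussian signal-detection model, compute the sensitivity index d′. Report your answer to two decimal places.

d′ = 1.32

H = 33/40 = 0.8250
FA = 14/40 = 0.3500
z(H) = z(0.8250) = 0.935
z(FA) = z(0.3500) = -0.385
d' = z(H) − z(FA) = 0.935 − (-0.385) = 1.320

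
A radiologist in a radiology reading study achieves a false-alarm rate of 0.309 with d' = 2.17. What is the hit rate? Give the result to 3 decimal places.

z(false-alarm rate) = z(0.309) = -0.4987
z(H) = z(FA) + d' = -0.4987 + 2.17 = 1.6713
hit rate = Φ(1.6713) = 0.9527

hit rate = 0.953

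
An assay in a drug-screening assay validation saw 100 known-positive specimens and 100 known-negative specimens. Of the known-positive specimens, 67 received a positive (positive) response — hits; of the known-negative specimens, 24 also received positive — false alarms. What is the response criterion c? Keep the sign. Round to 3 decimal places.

H = 67/100 = 0.6700
FA = 24/100 = 0.2400
z(0.6700) = 0.4399, z(0.2400) = -0.7063
c = −½·[z(H) + z(FA)] = −0.5 × (0.4399 + (-0.7063)) = 0.1332

c = 0.133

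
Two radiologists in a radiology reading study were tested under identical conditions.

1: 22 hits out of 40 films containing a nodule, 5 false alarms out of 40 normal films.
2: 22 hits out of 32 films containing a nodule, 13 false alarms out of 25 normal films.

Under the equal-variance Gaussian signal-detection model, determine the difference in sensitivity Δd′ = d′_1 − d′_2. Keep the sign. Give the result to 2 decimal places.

1: z(0.5500) = 0.126, z(0.1250) = -1.150, d' = 1.276
2: z(0.6875) = 0.489, z(0.5200) = 0.050, d' = 0.439
Δd' = d'_1 − d'_2 = 1.276 − 0.439 = 0.837
1 has the higher sensitivity.

Δd′ = 0.84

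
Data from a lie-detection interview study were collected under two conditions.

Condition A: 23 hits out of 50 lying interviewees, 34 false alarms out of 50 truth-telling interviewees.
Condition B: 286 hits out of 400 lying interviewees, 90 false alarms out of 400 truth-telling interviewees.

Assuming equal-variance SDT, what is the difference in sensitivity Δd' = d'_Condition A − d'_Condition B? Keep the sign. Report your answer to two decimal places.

Δd' = -1.89

Condition A: z(0.4600) = -0.100, z(0.6800) = 0.468, d' = -0.568
Condition B: z(0.7150) = 0.568, z(0.2250) = -0.755, d' = 1.323
Δd' = d'_Condition A − d'_Condition B = -0.568 − 1.323 = -1.891
Condition B has the higher sensitivity.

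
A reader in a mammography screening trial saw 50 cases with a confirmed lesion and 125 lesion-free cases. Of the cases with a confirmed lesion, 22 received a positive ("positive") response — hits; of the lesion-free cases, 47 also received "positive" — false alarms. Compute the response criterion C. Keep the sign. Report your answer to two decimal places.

C = 0.23

H = 22/50 = 0.4400
FA = 47/125 = 0.3760
Φ⁻¹(H) = Φ⁻¹(0.4400) = -0.151
Φ⁻¹(FA) = Φ⁻¹(0.3760) = -0.316
c = −½·[z(H) + z(FA)] = −0.5 × (-0.151 + (-0.316)) = 0.2335
c > 0: the reader has a conservative response bias.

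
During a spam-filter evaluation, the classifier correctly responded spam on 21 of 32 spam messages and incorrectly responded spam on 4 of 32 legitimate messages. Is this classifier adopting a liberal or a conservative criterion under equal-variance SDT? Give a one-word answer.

conservative

z(H) = 0.402, z(FA) = -1.150
c = −½·(z(H) + z(FA)) = 0.374
c > 0 → conservative criterion (biased toward responding “no”).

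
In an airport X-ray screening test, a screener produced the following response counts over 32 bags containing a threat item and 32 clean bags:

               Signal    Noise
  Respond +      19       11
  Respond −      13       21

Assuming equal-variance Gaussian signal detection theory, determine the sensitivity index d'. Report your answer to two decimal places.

d' = 0.64

H = 19/32 = 0.5938
FA = 11/32 = 0.3438
z(H) = z(0.5938) = 0.237
z(FA) = z(0.3438) = -0.402
d' = z(H) − z(FA) = 0.237 − (-0.402) = 0.639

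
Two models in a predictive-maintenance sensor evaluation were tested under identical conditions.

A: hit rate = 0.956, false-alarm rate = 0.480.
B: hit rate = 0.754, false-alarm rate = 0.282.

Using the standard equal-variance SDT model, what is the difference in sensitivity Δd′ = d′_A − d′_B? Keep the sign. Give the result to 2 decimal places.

A: z(0.956) = 1.706, z(0.480) = -0.050, d' = 1.756
B: z(0.754) = 0.687, z(0.282) = -0.577, d' = 1.264
Δd' = d'_A − d'_B = 1.756 − 1.264 = 0.492
A has the higher sensitivity.

Δd′ = 0.49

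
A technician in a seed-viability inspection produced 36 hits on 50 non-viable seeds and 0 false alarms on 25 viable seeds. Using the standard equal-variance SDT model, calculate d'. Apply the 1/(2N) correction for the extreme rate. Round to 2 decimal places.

The false-alarm rate is 0/25 = 0, so apply the 1/(2N) correction: FA → 1/(2·25) = 0.02000.
z(H) = z(0.72000) = 0.583
z(FA) = z(0.02000) = -2.054
d' = 0.583 − (-2.054) = 2.637

d' = 2.64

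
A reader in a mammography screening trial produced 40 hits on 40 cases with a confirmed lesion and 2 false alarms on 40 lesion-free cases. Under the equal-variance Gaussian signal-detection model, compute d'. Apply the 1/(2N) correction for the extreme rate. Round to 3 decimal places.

The hit rate is 40/40 = 1, so apply the 1/(2N) correction: H → 1 − 1/(2·40) = 0.98750.
z(H) = z(0.98750) = 2.2414
z(FA) = z(0.05000) = -1.6449
d' = 2.2414 − (-1.6449) = 3.8863

d' = 3.886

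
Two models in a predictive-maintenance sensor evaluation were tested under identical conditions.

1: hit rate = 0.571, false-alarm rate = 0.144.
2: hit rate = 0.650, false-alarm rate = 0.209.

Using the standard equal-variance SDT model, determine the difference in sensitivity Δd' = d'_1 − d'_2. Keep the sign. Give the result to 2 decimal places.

Δd' = 0.05

1: z(0.571) = 0.179, z(0.144) = -1.063, d' = 1.242
2: z(0.650) = 0.385, z(0.209) = -0.810, d' = 1.195
Δd' = d'_1 − d'_2 = 1.242 − 1.195 = 0.047
1 has the higher sensitivity.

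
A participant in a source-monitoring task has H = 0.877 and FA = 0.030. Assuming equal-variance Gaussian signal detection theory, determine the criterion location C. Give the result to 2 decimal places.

z(H) = 1.1601
z(FA) = -1.8808
c = −½·[z(H) + z(FA)] = −0.5 × (1.1601 + (-1.8808)) = 0.36035

C = 0.36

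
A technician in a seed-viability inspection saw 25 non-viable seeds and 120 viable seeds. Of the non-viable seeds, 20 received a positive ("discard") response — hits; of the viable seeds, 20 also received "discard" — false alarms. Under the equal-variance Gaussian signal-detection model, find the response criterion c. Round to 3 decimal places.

H = 20/25 = 0.8000
FA = 20/120 = 0.1667
z(0.8000) = 0.8416, z(0.1667) = -0.9673
c = −½·[z(H) + z(FA)] = −0.5 × (0.8416 + (-0.9673)) = 0.06285
c > 0: the technician has a conservative response bias.

c = 0.063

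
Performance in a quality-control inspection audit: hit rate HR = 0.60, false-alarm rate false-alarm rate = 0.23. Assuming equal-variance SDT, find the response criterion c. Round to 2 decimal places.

z(H) = 0.2533
z(FA) = -0.7388
c = −½·[z(H) + z(FA)] = −0.5 × (0.2533 + (-0.7388)) = 0.24275
c > 0: the inspector has a conservative response bias.

c = 0.24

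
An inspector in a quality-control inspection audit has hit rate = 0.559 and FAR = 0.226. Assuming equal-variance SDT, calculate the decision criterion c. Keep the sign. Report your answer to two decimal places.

c = 0.30

z(H) = z(0.559) = 0.1484
z(FA) = z(0.226) = -0.7521
c = −½·[z(H) + z(FA)] = −0.5 × (0.1484 + (-0.7521)) = 0.30185
c > 0: the inspector has a conservative response bias.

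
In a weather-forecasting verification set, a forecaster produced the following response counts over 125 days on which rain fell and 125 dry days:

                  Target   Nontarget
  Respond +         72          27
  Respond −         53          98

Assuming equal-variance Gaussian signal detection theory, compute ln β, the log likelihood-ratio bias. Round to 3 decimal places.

H = 72/125 = 0.5760
FA = 27/125 = 0.2160
z(H) = z(0.5760) = 0.1917
z(FA) = z(0.2160) = -0.7858
ln β = −½·[z(H)² − z(FA)²] = −0.5 × (0.0367 − 0.6175) = 0.2904

ln β = 0.290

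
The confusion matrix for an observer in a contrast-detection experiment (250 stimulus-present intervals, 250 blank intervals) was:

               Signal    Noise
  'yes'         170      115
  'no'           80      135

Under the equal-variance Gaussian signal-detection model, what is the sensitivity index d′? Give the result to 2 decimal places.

d′ = 0.57

H = 170/250 = 0.6800
FA = 115/250 = 0.4600
z(0.6800) = 0.4677, z(0.4600) = -0.1004
d' = z(H) − z(FA) = 0.4677 − (-0.1004) = 0.5681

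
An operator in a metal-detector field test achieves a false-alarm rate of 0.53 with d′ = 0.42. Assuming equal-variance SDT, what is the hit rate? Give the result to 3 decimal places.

hit rate = 0.690

z(false-alarm rate) = z(0.53) = 0.0753
z(H) = z(FA) + d' = 0.0753 + 0.42 = 0.4953
hit rate = Φ(0.4953) = 0.6898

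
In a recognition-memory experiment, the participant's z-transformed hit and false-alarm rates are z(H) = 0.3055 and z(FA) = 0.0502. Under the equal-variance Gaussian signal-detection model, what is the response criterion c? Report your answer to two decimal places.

c = −½·[z(H) + z(FA)] = −½·(0.3055 + 0.0502) = -0.17785

c = -0.18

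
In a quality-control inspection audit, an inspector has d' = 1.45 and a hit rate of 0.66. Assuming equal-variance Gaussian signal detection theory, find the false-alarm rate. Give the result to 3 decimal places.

false-alarm rate = 0.150

z(hit rate) = z(0.66) = 0.4125
z(FA) = z(H) − d' = 0.4125 − 1.45 = -1.0375
false-alarm rate = Φ(-1.0375) = 0.1498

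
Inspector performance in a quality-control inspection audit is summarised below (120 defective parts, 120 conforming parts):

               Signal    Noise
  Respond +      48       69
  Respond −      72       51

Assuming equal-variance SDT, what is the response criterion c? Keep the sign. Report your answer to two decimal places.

c = 0.03

H = 48/120 = 0.4000
FA = 69/120 = 0.5750
z(H) = -0.2533
z(FA) = 0.1891
c = −½·[z(H) + z(FA)] = −0.5 × (-0.2533 + 0.1891) = 0.0321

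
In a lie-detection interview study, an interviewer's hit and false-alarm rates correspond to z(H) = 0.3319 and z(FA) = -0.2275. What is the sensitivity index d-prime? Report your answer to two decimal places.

d' = z(H) − z(FA) = 0.3319 − (-0.2275) = 0.5594

d-prime = 0.56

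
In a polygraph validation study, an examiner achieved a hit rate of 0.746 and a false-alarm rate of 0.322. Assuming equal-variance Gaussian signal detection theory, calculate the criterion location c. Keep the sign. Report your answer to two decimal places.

c = -0.10

Φ⁻¹(H) = Φ⁻¹(0.746) = 0.6620
Φ⁻¹(FA) = Φ⁻¹(0.322) = -0.4621
c = −½·[z(H) + z(FA)] = −0.5 × (0.6620 + (-0.4621)) = -0.09995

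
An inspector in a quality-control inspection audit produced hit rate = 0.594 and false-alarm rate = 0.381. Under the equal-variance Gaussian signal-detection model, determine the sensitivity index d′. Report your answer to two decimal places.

d′ = 0.54

Φ⁻¹(0.594) = 0.238, Φ⁻¹(0.381) = -0.303
d' = z(H) − z(FA) = 0.238 − (-0.303) = 0.541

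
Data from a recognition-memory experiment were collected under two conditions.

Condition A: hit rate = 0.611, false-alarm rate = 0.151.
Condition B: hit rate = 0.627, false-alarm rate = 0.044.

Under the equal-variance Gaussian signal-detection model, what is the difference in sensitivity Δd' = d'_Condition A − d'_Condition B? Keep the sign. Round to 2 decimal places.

Δd' = -0.72

Condition A: z(0.611) = 0.282, z(0.151) = -1.032, d' = 1.314
Condition B: z(0.627) = 0.324, z(0.044) = -1.706, d' = 2.030
Δd' = d'_Condition A − d'_Condition B = 1.314 − 2.030 = -0.716
Condition B has the higher sensitivity.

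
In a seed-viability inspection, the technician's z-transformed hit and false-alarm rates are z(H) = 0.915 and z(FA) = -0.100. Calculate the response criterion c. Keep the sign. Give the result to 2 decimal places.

c = −½·[z(H) + z(FA)] = −½·(0.915 + (-0.100)) = -0.4075

c = -0.41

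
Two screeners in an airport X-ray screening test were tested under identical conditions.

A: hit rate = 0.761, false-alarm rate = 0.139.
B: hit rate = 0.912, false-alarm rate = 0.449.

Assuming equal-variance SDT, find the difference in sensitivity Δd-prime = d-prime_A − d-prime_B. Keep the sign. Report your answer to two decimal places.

A: z(0.761) = 0.710, z(0.139) = -1.085, d' = 1.795
B: z(0.912) = 1.353, z(0.449) = -0.128, d' = 1.481
Δd' = d'_A − d'_B = 1.795 − 1.481 = 0.314
A has the higher sensitivity.

Δd-prime = 0.31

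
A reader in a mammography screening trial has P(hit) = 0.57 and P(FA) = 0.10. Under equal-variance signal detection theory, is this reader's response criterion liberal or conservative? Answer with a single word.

z(H) = 0.176, z(FA) = -1.282
c = −½·(z(H) + z(FA)) = 0.553
c > 0 → conservative criterion (biased toward responding “no”).

conservative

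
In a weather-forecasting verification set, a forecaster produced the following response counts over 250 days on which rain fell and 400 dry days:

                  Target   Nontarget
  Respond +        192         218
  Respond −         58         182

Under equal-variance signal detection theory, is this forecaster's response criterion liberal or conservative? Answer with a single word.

liberal

z(H) = 0.732, z(FA) = 0.113
c = −½·(z(H) + z(FA)) = -0.4225
c < 0 → liberal criterion (biased toward responding “yes”).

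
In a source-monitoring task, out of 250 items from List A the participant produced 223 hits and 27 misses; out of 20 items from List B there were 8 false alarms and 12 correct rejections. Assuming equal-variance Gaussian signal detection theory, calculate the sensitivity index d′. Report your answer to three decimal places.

H = 223/250 = 0.8920
FA = 8/20 = 0.4000
z(H) = z(0.8920) = 1.2372
z(FA) = z(0.4000) = -0.2533
d' = z(H) − z(FA) = 1.2372 − (-0.2533) = 1.4905

d′ = 1.491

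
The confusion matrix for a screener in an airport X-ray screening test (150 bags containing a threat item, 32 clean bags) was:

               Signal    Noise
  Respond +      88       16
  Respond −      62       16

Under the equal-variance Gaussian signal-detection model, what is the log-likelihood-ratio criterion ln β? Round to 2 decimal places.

ln β = -0.02

H = 88/150 = 0.5867
FA = 16/32 = 0.5000
Φ⁻¹(0.5867) = 0.219, Φ⁻¹(0.5000) = 0.000
ln β = −½·[z(H)² − z(FA)²] = −0.5 × (0.048 − 0.000) = -0.024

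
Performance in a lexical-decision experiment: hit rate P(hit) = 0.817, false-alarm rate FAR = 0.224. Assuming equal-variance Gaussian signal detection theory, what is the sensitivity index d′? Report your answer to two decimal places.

Φ⁻¹(H) = Φ⁻¹(0.817) = 0.904
Φ⁻¹(FA) = Φ⁻¹(0.224) = -0.759
d' = z(H) − z(FA) = 0.904 − (-0.759) = 1.663

d′ = 1.66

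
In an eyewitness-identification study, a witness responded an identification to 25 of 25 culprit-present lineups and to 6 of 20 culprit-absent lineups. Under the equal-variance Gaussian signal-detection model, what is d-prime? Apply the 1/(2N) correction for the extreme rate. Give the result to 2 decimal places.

The hit rate is 25/25 = 1, so apply the 1/(2N) correction: H → 1 − 1/(2·25) = 0.98000.
z(H) = z(0.98000) = 2.054
z(FA) = z(0.30000) = -0.524
d' = 2.054 − (-0.524) = 2.578

d-prime = 2.58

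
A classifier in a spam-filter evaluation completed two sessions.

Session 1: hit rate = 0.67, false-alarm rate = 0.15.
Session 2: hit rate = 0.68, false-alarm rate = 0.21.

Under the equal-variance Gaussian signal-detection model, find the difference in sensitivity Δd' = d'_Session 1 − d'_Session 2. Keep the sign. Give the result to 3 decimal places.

Δd' = 0.202

Session 1: z(0.67) = 0.4399, z(0.15) = -1.0364, d' = 1.4763
Session 2: z(0.68) = 0.4677, z(0.21) = -0.8064, d' = 1.2741
Δd' = d'_Session 1 − d'_Session 2 = 1.4763 − 1.2741 = 0.2022
Session 1 has the higher sensitivity.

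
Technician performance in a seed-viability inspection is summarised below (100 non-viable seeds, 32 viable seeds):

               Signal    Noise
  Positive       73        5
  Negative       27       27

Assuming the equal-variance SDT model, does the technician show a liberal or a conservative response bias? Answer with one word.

conservative

z(H) = 0.613, z(FA) = -1.010
c = −½·(z(H) + z(FA)) = 0.1985
c > 0 → conservative criterion (biased toward responding “no”).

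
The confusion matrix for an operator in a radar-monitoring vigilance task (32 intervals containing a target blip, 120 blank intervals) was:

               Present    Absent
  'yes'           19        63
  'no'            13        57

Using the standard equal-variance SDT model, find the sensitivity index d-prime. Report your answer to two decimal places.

H = 19/32 = 0.5938
FA = 63/120 = 0.5250
Φ⁻¹(H) = Φ⁻¹(0.5938) = 0.237
Φ⁻¹(FA) = Φ⁻¹(0.5250) = 0.063
d' = z(H) − z(FA) = 0.237 − 0.063 = 0.174

d-prime = 0.17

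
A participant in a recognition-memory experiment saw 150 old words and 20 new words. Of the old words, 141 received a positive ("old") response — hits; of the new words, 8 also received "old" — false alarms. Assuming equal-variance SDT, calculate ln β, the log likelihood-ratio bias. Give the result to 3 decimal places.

H = 141/150 = 0.9400
FA = 8/20 = 0.4000
z(H) = z(0.9400) = 1.5548
z(FA) = z(0.4000) = -0.2533
ln β = −½·[z(H)² − z(FA)²] = −0.5 × (2.4174 − 0.0642) = -1.1766

ln β = -1.177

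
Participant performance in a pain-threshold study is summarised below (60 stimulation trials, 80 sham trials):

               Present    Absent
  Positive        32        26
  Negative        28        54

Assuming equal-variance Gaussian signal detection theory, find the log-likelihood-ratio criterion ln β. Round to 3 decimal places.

H = 32/60 = 0.5333
FA = 26/80 = 0.3250
z(H) = z(0.5333) = 0.0836
z(FA) = z(0.3250) = -0.4538
ln β = −½·[z(H)² − z(FA)²] = −0.5 × (0.0070 − 0.2059) = 0.09945

ln β = 0.099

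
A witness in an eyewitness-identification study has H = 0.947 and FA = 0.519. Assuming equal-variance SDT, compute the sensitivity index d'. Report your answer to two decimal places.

d' = 1.57

z(0.947) = 1.6164, z(0.519) = 0.0476
d' = z(H) − z(FA) = 1.6164 − 0.0476 = 1.5688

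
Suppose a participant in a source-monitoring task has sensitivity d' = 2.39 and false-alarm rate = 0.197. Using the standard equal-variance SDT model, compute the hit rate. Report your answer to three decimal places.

z(false-alarm rate) = z(0.197) = -0.8524
z(H) = z(FA) + d' = -0.8524 + 2.39 = 1.5376
hit rate = Φ(1.5376) = 0.9379

hit rate = 0.938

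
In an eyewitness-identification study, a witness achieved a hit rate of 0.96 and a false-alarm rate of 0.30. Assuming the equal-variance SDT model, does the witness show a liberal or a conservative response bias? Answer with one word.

liberal

z(H) = 1.751, z(FA) = -0.524
c = −½·(z(H) + z(FA)) = -0.6135
c < 0 → liberal criterion (biased toward responding “yes”).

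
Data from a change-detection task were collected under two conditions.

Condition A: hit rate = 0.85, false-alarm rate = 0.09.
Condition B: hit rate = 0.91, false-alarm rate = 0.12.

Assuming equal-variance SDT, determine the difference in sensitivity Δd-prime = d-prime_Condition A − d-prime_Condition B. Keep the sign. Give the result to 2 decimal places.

Δd-prime = -0.14

Condition A: z(0.85) = 1.036, z(0.09) = -1.341, d' = 2.377
Condition B: z(0.91) = 1.341, z(0.12) = -1.175, d' = 2.516
Δd' = d'_Condition A − d'_Condition B = 2.377 − 2.516 = -0.139
Condition B has the higher sensitivity.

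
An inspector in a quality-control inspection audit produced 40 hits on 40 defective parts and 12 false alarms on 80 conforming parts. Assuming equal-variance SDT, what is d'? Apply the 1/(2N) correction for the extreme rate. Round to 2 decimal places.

d' = 3.28

The hit rate is 40/40 = 1, so apply the 1/(2N) correction: H → 1 − 1/(2·40) = 0.98750.
z(H) = z(0.98750) = 2.241
z(FA) = z(0.15000) = -1.036
d' = 2.241 − (-1.036) = 3.277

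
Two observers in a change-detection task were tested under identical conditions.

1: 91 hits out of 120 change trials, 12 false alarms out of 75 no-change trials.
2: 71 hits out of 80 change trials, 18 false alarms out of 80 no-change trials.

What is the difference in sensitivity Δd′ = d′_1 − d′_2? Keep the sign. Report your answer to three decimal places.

1: z(0.7583) = 0.7008, z(0.1600) = -0.9945, d' = 1.6953
2: z(0.8875) = 1.2133, z(0.2250) = -0.7554, d' = 1.9687
Δd' = d'_1 − d'_2 = 1.6953 − 1.9687 = -0.2734
2 has the higher sensitivity.

Δd′ = -0.273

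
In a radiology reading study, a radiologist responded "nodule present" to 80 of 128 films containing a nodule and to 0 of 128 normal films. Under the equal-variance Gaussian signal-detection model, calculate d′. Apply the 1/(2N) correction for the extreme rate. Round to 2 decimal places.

d′ = 2.98

The false-alarm rate is 0/128 = 0, so apply the 1/(2N) correction: FA → 1/(2·128) = 0.00391.
z(H) = z(0.62500) = 0.319
z(FA) = z(0.00391) = -2.660
d' = 0.319 − (-2.660) = 2.979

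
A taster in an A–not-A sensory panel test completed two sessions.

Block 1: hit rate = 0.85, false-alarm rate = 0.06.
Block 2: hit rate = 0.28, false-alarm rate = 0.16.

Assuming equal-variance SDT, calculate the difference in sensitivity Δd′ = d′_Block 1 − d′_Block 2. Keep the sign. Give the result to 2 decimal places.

Block 1: z(0.85) = 1.036, z(0.06) = -1.555, d' = 2.591
Block 2: z(0.28) = -0.583, z(0.16) = -0.994, d' = 0.411
Δd' = d'_Block 1 − d'_Block 2 = 2.591 − 0.411 = 2.180
Block 1 has the higher sensitivity.

Δd′ = 2.18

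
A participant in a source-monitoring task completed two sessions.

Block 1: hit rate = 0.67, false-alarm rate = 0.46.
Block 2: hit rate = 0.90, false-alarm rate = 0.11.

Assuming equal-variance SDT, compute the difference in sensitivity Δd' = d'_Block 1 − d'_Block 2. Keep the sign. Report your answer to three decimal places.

Block 1: z(0.67) = 0.4399, z(0.46) = -0.1004, d' = 0.5403
Block 2: z(0.90) = 1.2816, z(0.11) = -1.2265, d' = 2.5081
Δd' = d'_Block 1 − d'_Block 2 = 0.5403 − 2.5081 = -1.9678
Block 2 has the higher sensitivity.

Δd' = -1.968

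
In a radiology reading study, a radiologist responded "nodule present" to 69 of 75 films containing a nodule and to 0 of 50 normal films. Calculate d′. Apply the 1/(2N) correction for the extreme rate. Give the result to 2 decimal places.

d′ = 3.73

The false-alarm rate is 0/50 = 0, so apply the 1/(2N) correction: FA → 1/(2·50) = 0.01000.
z(H) = z(0.92000) = 1.405
z(FA) = z(0.01000) = -2.326
d' = 1.405 − (-2.326) = 3.731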